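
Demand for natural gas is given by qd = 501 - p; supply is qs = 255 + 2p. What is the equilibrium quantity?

Set qd = qs: 501 - p = 255 + 2p.
246 = 3p, so p* = 82.
q* = 501 − 1(82) = 419.

q* = 419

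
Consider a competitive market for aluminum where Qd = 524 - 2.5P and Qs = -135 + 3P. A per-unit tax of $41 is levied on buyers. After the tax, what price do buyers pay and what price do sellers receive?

Buyers pay 1564/11, sellers receive 1113/11

Pre-tax equilibrium: P* = 1318/11, Q* = 2469/11.
Tax on buyers shifts demand to Qd = 524 − 2.5(P + 41) = 421.5 - 2.5P.
421.5 - 2.5P = -135 + 3P gives seller price Ps = 1113/11; buyers pay Pb = 1113/11 + 41 = 1564/11.
New quantity: Q = 524 − 2.5(1564/11) = 1854/11.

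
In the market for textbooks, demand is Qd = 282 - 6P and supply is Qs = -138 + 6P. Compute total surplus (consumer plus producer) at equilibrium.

Equilibrium: 282 - 6P = -138 + 6P gives P* = 35, Q* = 72.
Demand choke price: P = 47; supply starts at P = 23.
CS = ½(47 − 35)(72) = 432; PS = ½(35 − 23)(72) = 432.

Total surplus = 864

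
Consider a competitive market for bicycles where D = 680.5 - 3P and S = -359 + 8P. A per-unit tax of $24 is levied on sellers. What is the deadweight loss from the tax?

Deadweight loss = 6912/11

Pre-tax equilibrium: P* = 94.5, Q* = 397.
Tax on sellers shifts supply to S = -359 + 8(P − 24) = -551 + 8P.
680.5 - 3P = -551 + 8P gives buyer price Pb = 2463/22; sellers receive Ps = 2463/22 − 24 = 1935/22.
New quantity: Q = 680.5 − 3(2463/22) = 3791/11.
DWL = ½ × 24 × (397 − 3791/11) = 6912/11.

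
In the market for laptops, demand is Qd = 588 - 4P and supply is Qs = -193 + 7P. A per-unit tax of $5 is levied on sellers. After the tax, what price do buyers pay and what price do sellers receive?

Buyers pay 816/11, sellers receive 761/11

Pre-tax equilibrium: P* = 71, Q* = 304.
Tax on sellers shifts supply to Qs = -193 + 7(P − 5) = -228 + 7P.
588 - 4P = -228 + 7P gives buyer price Pb = 816/11; sellers receive Ps = 816/11 − 5 = 761/11.
New quantity: Q = 588 − 4(816/11) = 3204/11.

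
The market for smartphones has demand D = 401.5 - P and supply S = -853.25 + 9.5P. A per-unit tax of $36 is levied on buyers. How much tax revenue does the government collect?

Pre-tax equilibrium: P* = 119.5, Q* = 282.
Tax on buyers shifts demand to D = 401.5 − 1(P + 36) = 365.5 - P.
365.5 - P = -853.25 + 9.5P gives seller price Ps = 1625/14; buyers pay Pb = 1625/14 + 36 = 2129/14.
New quantity: Q = 401.5 − 1(2129/14) = 1746/7.
Revenue = 36 × 1746/7 = 62856/7.

Tax revenue = 62856/7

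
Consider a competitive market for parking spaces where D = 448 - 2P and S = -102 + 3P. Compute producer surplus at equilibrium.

Producer surplus = 8664

Equilibrium: 448 - 2P = -102 + 3P gives P* = 110, Q* = 228.
Supply starts at P = 34 (where S = 0).
PS = ½(110 − 34)(228) = 8664.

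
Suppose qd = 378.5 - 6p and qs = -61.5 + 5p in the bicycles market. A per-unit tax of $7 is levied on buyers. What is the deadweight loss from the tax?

Pre-tax equilibrium: p* = 40, q* = 138.5.
Tax on buyers shifts demand to qd = 378.5 − 6(p + 7) = 336.5 - 6p.
336.5 - 6p = -61.5 + 5p gives seller price ps = 398/11; buyers pay pb = 398/11 + 7 = 475/11.
New quantity: q = 378.5 − 6(475/11) = 2627/22.
DWL = ½ × 7 × (138.5 − 2627/22) = 735/11.

Deadweight loss = 735/11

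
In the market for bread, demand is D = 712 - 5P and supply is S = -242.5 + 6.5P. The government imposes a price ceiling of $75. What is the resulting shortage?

Shortage = 92

Equilibrium price would be P* = 83, so the ceiling at 75 binds.
At P = 75: D = 712 − 5(75) = 337, S = -242.5 + 6.5(75) = 245.
Shortage = 337 − 245 = 92.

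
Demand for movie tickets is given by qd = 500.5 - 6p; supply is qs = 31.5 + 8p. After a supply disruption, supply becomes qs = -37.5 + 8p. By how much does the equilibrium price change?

Original equilibrium: p* = 33.5, q* = 299.5.
New equilibrium: 500.5 - 6p = -37.5 + 8p, so 538 = 14p and p' = 269/7; q' = 500.5 − 6(269/7) = 3779/14.
Change in price: 269/7 − 33.5 = 69/14.

Δp = 69/14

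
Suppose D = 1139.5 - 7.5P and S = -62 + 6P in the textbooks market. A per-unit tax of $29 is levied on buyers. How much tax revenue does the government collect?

Tax revenue = 32654/3

Pre-tax equilibrium: P* = 89, Q* = 472.
Tax on buyers shifts demand to D = 1139.5 − 7.5(P + 29) = 922 - 7.5P.
922 - 7.5P = -62 + 6P gives seller price Ps = 656/9; buyers pay Pb = 656/9 + 29 = 917/9.
New quantity: Q = 1139.5 − 7.5(917/9) = 1126/3.
Revenue = 29 × 1126/3 = 32654/3.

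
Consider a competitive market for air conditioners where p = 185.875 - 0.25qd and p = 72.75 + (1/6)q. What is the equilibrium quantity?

Set the two price expressions equal: 185.875 - 0.25q = 72.75 + (1/6)q.
113.125 = (5/12)q, so q* = 271.5.
p* = 185.875 − (0.25)(271.5) = 118.

q* = 271.5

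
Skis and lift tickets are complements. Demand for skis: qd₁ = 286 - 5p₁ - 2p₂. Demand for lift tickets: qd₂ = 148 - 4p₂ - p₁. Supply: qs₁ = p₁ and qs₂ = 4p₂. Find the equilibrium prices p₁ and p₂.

Market 1: 286 - 5p₁ - 2p₂ = p₁ → 6p₁ + 2p₂ = 286.
Market 2: 8p₂ + p₁ = 148.
Eliminating p₂: 8×(1) − 2×(2) gives 46p₁ = 1992, so p₁ = 996/23.
Back-substitute into (2): p₂ = (148 − 1×996/23) / 8 = 301/23.

p₁ = 996/23, p₂ = 301/23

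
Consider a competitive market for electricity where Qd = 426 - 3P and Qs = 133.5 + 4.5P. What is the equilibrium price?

P* = 39

Set Qd = Qs: 426 - 3P = 133.5 + 4.5P.
292.5 = 7.5P, so P* = 39.
Q* = 426 − 3(39) = 309.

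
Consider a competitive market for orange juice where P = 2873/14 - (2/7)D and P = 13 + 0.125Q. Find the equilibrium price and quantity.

P* = 71.5, Q* = 468

Set the two price expressions equal: 2873/14 - (2/7)Q = 13 + 0.125Q.
2691/14 = (23/56)Q, so Q* = 468.
P* = 2873/14 − (2/7)(468) = 71.5.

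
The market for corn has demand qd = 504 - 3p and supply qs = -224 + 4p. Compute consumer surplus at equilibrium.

Equilibrium: 504 - 3p = -224 + 4p gives p* = 104, q* = 192.
Demand choke price (qd = 0): p = 168.
CS = ½(168 − 104)(192) = 6144.

Consumer surplus = 6144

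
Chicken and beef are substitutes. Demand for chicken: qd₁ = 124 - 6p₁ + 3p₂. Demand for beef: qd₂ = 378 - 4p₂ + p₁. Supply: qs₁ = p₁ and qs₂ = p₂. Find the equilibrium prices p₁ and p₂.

p₁ = 54.8125, p₂ = 86.5625

Market 1: 124 - 6p₁ + 3p₂ = p₁ → 7p₁ - 3p₂ = 124.
Market 2: 5p₂ - p₁ = 378.
Eliminating p₂: 5×(1) + 3×(2) gives 32p₁ = 1754, so p₁ = 54.8125.
Back-substitute into (2): p₂ = (378 + 1×54.8125) / 5 = 86.5625.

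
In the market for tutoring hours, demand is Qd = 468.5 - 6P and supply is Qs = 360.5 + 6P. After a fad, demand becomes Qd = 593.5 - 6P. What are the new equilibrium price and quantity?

Original equilibrium: P* = 9, Q* = 414.5.
New equilibrium: 593.5 - 6P = 360.5 + 6P, so 233 = 12P and P' = 233/12; Q' = 593.5 − 6(233/12) = 477.

P' = 233/12, Q' = 477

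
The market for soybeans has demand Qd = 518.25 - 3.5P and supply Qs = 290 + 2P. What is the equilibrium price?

P* = 41.5

Set Qd = Qs: 518.25 - 3.5P = 290 + 2P.
228.25 = 5.5P, so P* = 41.5.
Q* = 518.25 − 3.5(41.5) = 373.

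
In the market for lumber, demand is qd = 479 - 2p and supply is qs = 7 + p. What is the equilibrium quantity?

Set qd = qs: 479 - 2p = 7 + p.
472 = 3p, so p* = 472/3.
q* = 479 − 2(472/3) = 493/3.

q* = 493/3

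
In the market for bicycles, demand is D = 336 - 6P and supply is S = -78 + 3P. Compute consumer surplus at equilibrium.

Equilibrium: 336 - 6P = -78 + 3P gives P* = 46, Q* = 60.
Demand choke price (D = 0): P = 56.
CS = ½(56 − 46)(60) = 300.

Consumer surplus = 300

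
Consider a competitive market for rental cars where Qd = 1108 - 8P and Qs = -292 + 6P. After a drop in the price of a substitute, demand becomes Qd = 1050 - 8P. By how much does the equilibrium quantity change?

ΔQ = -174/7

Original equilibrium: P* = 100, Q* = 308.
New equilibrium: 1050 - 8P = -292 + 6P, so 1342 = 14P and P' = 671/7; Q' = 1050 − 8(671/7) = 1982/7.
Change in quantity: 1982/7 − 308 = -174/7.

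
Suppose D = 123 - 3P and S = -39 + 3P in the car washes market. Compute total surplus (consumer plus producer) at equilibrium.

Equilibrium: 123 - 3P = -39 + 3P gives P* = 27, Q* = 42.
Demand choke price: P = 41; supply starts at P = 13.
CS = ½(41 − 27)(42) = 294; PS = ½(27 − 13)(42) = 294.

Total surplus = 588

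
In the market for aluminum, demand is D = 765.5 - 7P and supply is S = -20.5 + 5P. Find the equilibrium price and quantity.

P* = 65.5, Q* = 307

Set D = S: 765.5 - 7P = -20.5 + 5P.
786 = 12P, so P* = 65.5.
Q* = 765.5 − 7(65.5) = 307.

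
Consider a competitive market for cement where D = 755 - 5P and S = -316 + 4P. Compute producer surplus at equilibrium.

Producer surplus = 3200

Equilibrium: 755 - 5P = -316 + 4P gives P* = 119, Q* = 160.
Supply starts at P = 79 (where S = 0).
PS = ½(119 − 79)(160) = 3200.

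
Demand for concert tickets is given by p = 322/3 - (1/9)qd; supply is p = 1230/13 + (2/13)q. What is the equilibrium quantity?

q* = 48

Set the two price expressions equal: 322/3 - (1/9)q = 1230/13 + (2/13)q.
496/39 = (31/117)q, so q* = 48.
p* = 322/3 − (1/9)(48) = 102.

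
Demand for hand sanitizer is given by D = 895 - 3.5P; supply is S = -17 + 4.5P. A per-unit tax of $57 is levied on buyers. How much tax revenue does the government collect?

Tax revenue = 21875.53125

Pre-tax equilibrium: P* = 114, Q* = 496.
Tax on buyers shifts demand to D = 895 − 3.5(P + 57) = 695.5 - 3.5P.
695.5 - 3.5P = -17 + 4.5P gives seller price Ps = 89.0625; buyers pay Pb = 89.0625 + 57 = 146.0625.
New quantity: Q = 895 − 3.5(146.0625) = 383.78125.
Revenue = 57 × 383.78125 = 21875.53125.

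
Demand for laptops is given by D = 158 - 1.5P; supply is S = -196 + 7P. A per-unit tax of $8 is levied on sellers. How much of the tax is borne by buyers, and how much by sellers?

Pre-tax equilibrium: P* = 708/17, Q* = 1624/17.
Tax on sellers shifts supply to S = -196 + 7(P − 8) = -252 + 7P.
158 - 1.5P = -252 + 7P gives buyer price Pb = 820/17; sellers receive Ps = 820/17 − 8 = 684/17.
New quantity: Q = 158 − 1.5(820/17) = 1456/17.
Buyer burden = 820/17 − 708/17 = 112/17; seller burden = 708/17 − 684/17 = 24/17.

Buyers bear 112/17, sellers bear 24/17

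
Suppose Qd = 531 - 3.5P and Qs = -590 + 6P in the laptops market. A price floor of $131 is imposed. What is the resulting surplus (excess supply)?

Equilibrium price would be P* = 118, so the floor at 131 binds.
At P = 131: Qd = 72.5, Qs = 196.
Surplus = 196 − 72.5 = 123.5.

Surplus = 123.5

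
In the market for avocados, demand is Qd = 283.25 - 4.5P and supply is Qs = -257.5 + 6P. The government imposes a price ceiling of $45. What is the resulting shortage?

Shortage = 68.25

Equilibrium price would be P* = 51.5, so the ceiling at 45 binds.
At P = 45: Qd = 283.25 − 4.5(45) = 80.75, Qs = -257.5 + 6(45) = 12.5.
Shortage = 80.75 − 12.5 = 68.25.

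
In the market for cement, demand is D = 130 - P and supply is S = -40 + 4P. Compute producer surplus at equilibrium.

Producer surplus = 1152

Equilibrium: 130 - P = -40 + 4P gives P* = 34, Q* = 96.
Supply starts at P = 10 (where S = 0).
PS = ½(34 − 10)(96) = 1152.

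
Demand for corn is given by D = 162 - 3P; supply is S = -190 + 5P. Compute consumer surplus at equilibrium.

Equilibrium: 162 - 3P = -190 + 5P gives P* = 44, Q* = 30.
Demand choke price (D = 0): P = 54.
CS = ½(54 − 44)(30) = 150.

Consumer surplus = 150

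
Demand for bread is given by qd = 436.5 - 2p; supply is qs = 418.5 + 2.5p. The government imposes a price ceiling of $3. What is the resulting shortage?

Equilibrium price would be p* = 4, so the ceiling at 3 binds.
At p = 3: qd = 436.5 − 2(3) = 430.5, qs = 418.5 + 2.5(3) = 426.
Shortage = 430.5 − 426 = 4.5.

Shortage = 4.5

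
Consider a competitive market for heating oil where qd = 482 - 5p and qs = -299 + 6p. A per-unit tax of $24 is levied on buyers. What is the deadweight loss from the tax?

Deadweight loss = 8640/11

Pre-tax equilibrium: p* = 71, q* = 127.
Tax on buyers shifts demand to qd = 482 − 5(p + 24) = 362 - 5p.
362 - 5p = -299 + 6p gives seller price ps = 661/11; buyers pay pb = 661/11 + 24 = 925/11.
New quantity: q = 482 − 5(925/11) = 677/11.
DWL = ½ × 24 × (127 − 677/11) = 8640/11.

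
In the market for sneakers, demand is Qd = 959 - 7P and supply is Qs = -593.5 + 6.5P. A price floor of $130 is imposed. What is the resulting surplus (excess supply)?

Equilibrium price would be P* = 115, so the floor at 130 binds.
At P = 130: Qd = 49, Qs = 251.5.
Surplus = 251.5 − 49 = 202.5.

Surplus = 202.5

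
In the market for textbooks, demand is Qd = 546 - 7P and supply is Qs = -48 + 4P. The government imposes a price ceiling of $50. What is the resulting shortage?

Equilibrium price would be P* = 54, so the ceiling at 50 binds.
At P = 50: Qd = 546 − 7(50) = 196, Qs = -48 + 4(50) = 152.
Shortage = 196 − 152 = 44.

Shortage = 44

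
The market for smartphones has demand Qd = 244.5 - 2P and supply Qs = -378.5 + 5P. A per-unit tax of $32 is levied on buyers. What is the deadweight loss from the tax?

Pre-tax equilibrium: P* = 89, Q* = 66.5.
Tax on buyers shifts demand to Qd = 244.5 − 2(P + 32) = 180.5 - 2P.
180.5 - 2P = -378.5 + 5P gives seller price Ps = 559/7; buyers pay Pb = 559/7 + 32 = 783/7.
New quantity: Q = 244.5 − 2(783/7) = 291/14.
DWL = ½ × 32 × (66.5 − 291/14) = 5120/7.

Deadweight loss = 5120/7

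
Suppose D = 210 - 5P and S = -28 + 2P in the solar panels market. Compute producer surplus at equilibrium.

Producer surplus = 400

Equilibrium: 210 - 5P = -28 + 2P gives P* = 34, Q* = 40.
Supply starts at P = 14 (where S = 0).
PS = ½(34 − 14)(40) = 400.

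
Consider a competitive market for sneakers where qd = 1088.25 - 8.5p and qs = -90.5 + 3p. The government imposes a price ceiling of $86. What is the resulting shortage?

Shortage = 189.75

Equilibrium price would be p* = 102.5, so the ceiling at 86 binds.
At p = 86: qd = 1088.25 − 8.5(86) = 357.25, qs = -90.5 + 3(86) = 167.5.
Shortage = 357.25 − 167.5 = 189.75.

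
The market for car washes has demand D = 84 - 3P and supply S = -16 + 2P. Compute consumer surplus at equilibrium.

Consumer surplus = 96

Equilibrium: 84 - 3P = -16 + 2P gives P* = 20, Q* = 24.
Demand choke price (D = 0): P = 28.
CS = ½(28 − 20)(24) = 96.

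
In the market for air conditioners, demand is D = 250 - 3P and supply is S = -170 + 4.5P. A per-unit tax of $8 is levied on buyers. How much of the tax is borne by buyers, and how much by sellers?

Pre-tax equilibrium: P* = 56, Q* = 82.
Tax on buyers shifts demand to D = 250 − 3(P + 8) = 226 - 3P.
226 - 3P = -170 + 4.5P gives seller price Ps = 52.8; buyers pay Pb = 52.8 + 8 = 60.8.
New quantity: Q = 250 − 3(60.8) = 67.6.
Buyer burden = 60.8 − 56 = 4.8; seller burden = 56 − 52.8 = 3.2.

Buyers bear $4.8, sellers bear $3.2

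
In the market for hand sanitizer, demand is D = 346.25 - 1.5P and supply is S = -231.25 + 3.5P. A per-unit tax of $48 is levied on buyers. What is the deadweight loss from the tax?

Pre-tax equilibrium: P* = 115.5, Q* = 173.
Tax on buyers shifts demand to D = 346.25 − 1.5(P + 48) = 274.25 - 1.5P.
274.25 - 1.5P = -231.25 + 3.5P gives seller price Ps = 101.1; buyers pay Pb = 101.1 + 48 = 149.1.
New quantity: Q = 346.25 − 1.5(149.1) = 122.6.
DWL = ½ × 48 × (173 − 122.6) = 1209.6.

Deadweight loss = 1209.6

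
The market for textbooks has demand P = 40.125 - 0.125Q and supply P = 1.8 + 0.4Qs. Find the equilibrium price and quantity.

P* = 31, Q* = 73

Set the two price expressions equal: 40.125 - 0.125Q = 1.8 + 0.4Q.
38.325 = 0.525Q, so Q* = 73.
P* = 40.125 − (0.125)(73) = 31.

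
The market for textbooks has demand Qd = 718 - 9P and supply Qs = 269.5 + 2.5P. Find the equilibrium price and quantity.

Set Qd = Qs: 718 - 9P = 269.5 + 2.5P.
448.5 = 11.5P, so P* = 39.
Q* = 718 − 9(39) = 367.

P* = 39, Q* = 367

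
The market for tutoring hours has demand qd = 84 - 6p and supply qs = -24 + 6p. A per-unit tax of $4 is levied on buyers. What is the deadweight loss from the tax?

Deadweight loss = 24

Pre-tax equilibrium: p* = 9, q* = 30.
Tax on buyers shifts demand to qd = 84 − 6(p + 4) = 60 - 6p.
60 - 6p = -24 + 6p gives seller price ps = 7; buyers pay pb = 7 + 4 = 11.
New quantity: q = 84 − 6(11) = 18.
DWL = ½ × 4 × (30 − 18) = 24.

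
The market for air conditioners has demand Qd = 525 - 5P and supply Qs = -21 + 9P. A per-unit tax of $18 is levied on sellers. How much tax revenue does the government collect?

Tax revenue = 34290/7

Pre-tax equilibrium: P* = 39, Q* = 330.
Tax on sellers shifts supply to Qs = -21 + 9(P − 18) = -183 + 9P.
525 - 5P = -183 + 9P gives buyer price Pb = 354/7; sellers receive Ps = 354/7 − 18 = 228/7.
New quantity: Q = 525 − 5(354/7) = 1905/7.
Revenue = 18 × 1905/7 = 34290/7.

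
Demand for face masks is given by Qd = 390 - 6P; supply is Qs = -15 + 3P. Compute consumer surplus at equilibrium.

Equilibrium: 390 - 6P = -15 + 3P gives P* = 45, Q* = 120.
Demand choke price (Qd = 0): P = 65.
CS = ½(65 − 45)(120) = 1200.

Consumer surplus = 1200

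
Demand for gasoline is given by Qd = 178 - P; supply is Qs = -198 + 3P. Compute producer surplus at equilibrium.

Producer surplus = 1176

Equilibrium: 178 - P = -198 + 3P gives P* = 94, Q* = 84.
Supply starts at P = 66 (where Qs = 0).
PS = ½(94 − 66)(84) = 1176.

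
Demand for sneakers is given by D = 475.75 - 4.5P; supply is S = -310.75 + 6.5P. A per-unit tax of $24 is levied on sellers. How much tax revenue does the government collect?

Pre-tax equilibrium: P* = 71.5, Q* = 154.
Tax on sellers shifts supply to S = -310.75 + 6.5(P − 24) = -466.75 + 6.5P.
475.75 - 4.5P = -466.75 + 6.5P gives buyer price Pb = 1885/22; sellers receive Ps = 1885/22 − 24 = 1357/22.
New quantity: Q = 475.75 − 4.5(1885/22) = 992/11.
Revenue = 24 × 992/11 = 23808/11.

Tax revenue = 23808/11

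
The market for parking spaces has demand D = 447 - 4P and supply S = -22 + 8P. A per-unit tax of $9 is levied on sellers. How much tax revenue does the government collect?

Tax revenue = 2400

Pre-tax equilibrium: P* = 469/12, Q* = 872/3.
Tax on sellers shifts supply to S = -22 + 8(P − 9) = -94 + 8P.
447 - 4P = -94 + 8P gives buyer price Pb = 541/12; sellers receive Ps = 541/12 − 9 = 433/12.
New quantity: Q = 447 − 4(541/12) = 800/3.
Revenue = 9 × 800/3 = 2400.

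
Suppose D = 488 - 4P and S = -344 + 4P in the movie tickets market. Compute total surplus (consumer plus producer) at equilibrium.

Equilibrium: 488 - 4P = -344 + 4P gives P* = 104, Q* = 72.
Demand choke price: P = 122; supply starts at P = 86.
CS = ½(122 − 104)(72) = 648; PS = ½(104 − 86)(72) = 648.

Total surplus = 1296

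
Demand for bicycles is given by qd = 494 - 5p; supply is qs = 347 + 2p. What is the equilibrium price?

Set qd = qs: 494 - 5p = 347 + 2p.
147 = 7p, so p* = 21.
q* = 494 − 5(21) = 389.

p* = 21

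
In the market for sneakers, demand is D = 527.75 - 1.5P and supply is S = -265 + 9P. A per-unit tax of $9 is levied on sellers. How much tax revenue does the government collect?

Tax revenue = 50769/14

Pre-tax equilibrium: P* = 75.5, Q* = 414.5.
Tax on sellers shifts supply to S = -265 + 9(P − 9) = -346 + 9P.
527.75 - 1.5P = -346 + 9P gives buyer price Pb = 1165/14; sellers receive Ps = 1165/14 − 9 = 1039/14.
New quantity: Q = 527.75 − 1.5(1165/14) = 5641/14.
Revenue = 9 × 5641/14 = 50769/14.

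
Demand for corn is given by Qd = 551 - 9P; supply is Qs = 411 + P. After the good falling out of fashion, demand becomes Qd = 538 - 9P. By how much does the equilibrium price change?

ΔP = -1.3

Original equilibrium: P* = 14, Q* = 425.
New equilibrium: 538 - 9P = 411 + P, so 127 = 10P and P' = 12.7; Q' = 538 − 9(12.7) = 423.7.
Change in price: 12.7 − 14 = -1.3.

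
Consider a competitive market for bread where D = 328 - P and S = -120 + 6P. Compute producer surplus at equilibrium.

Producer surplus = 5808

Equilibrium: 328 - P = -120 + 6P gives P* = 64, Q* = 264.
Supply starts at P = 20 (where S = 0).
PS = ½(64 − 20)(264) = 5808.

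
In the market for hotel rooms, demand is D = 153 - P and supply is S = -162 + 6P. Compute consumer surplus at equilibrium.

Consumer surplus = 5832

Equilibrium: 153 - P = -162 + 6P gives P* = 45, Q* = 108.
Demand choke price (D = 0): P = 153.
CS = ½(153 − 45)(108) = 5832.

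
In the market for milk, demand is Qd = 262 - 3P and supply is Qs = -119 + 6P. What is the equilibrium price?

Set Qd = Qs: 262 - 3P = -119 + 6P.
381 = 9P, so P* = 127/3.
Q* = 262 − 3(127/3) = 135.

P* = 127/3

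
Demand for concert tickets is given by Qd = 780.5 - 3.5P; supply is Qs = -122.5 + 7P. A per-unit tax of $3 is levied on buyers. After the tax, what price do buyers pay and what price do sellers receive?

Buyers pay $88, sellers receive $85

Pre-tax equilibrium: P* = 86, Q* = 479.5.
Tax on buyers shifts demand to Qd = 780.5 − 3.5(P + 3) = 770 - 3.5P.
770 - 3.5P = -122.5 + 7P gives seller price Ps = 85; buyers pay Pb = 85 + 3 = 88.
New quantity: Q = 780.5 − 3.5(88) = 472.5.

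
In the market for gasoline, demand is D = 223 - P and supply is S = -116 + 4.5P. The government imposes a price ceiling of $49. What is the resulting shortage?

Shortage = 69.5

Equilibrium price would be P* = 678/11, so the ceiling at 49 binds.
At P = 49: D = 223 − 1(49) = 174, S = -116 + 4.5(49) = 104.5.
Shortage = 174 − 104.5 = 69.5.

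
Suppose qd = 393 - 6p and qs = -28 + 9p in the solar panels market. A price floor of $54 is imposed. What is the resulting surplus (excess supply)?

Surplus = 389

Equilibrium price would be p* = 421/15, so the floor at 54 binds.
At p = 54: qd = 69, qs = 458.
Surplus = 458 − 69 = 389.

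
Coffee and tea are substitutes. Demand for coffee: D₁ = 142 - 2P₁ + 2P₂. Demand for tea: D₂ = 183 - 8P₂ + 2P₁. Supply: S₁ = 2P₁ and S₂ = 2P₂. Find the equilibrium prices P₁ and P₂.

Market 1: 142 - 2P₁ + 2P₂ = 2P₁ → 4P₁ - 2P₂ = 142.
Market 2: 10P₂ - 2P₁ = 183.
Eliminating P₂: 10×(1) + 2×(2) gives 36P₁ = 1786, so P₁ = 893/18.
Back-substitute into (2): P₂ = (183 + 2×893/18) / 10 = 254/9.

P₁ = 893/18, P₂ = 254/9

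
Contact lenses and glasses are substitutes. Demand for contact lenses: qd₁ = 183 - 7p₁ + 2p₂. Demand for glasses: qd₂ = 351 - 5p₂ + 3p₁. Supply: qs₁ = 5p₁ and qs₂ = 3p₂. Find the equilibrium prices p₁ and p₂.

p₁ = 361/15, p₂ = 52.9

Market 1: 183 - 7p₁ + 2p₂ = 5p₁ → 12p₁ - 2p₂ = 183.
Market 2: 8p₂ - 3p₁ = 351.
Eliminating p₂: 8×(1) + 2×(2) gives 90p₁ = 2166, so p₁ = 361/15.
Back-substitute into (2): p₂ = (351 + 3×361/15) / 8 = 52.9.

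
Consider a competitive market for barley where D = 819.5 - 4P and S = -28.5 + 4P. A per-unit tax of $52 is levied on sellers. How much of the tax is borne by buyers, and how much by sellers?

Buyers bear $26, sellers bear $26

Pre-tax equilibrium: P* = 106, Q* = 395.5.
Tax on sellers shifts supply to S = -28.5 + 4(P − 52) = -236.5 + 4P.
819.5 - 4P = -236.5 + 4P gives buyer price Pb = 132; sellers receive Ps = 132 − 52 = 80.
New quantity: Q = 819.5 − 4(132) = 291.5.
Buyer burden = 132 − 106 = 26; seller burden = 106 − 80 = 26.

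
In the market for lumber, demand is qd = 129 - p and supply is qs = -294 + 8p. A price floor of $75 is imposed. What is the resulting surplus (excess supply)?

Surplus = 252

Equilibrium price would be p* = 47, so the floor at 75 binds.
At p = 75: qd = 54, qs = 306.
Surplus = 306 − 54 = 252.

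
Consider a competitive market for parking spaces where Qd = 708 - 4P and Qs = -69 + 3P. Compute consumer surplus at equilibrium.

Consumer surplus = 8712

Equilibrium: 708 - 4P = -69 + 3P gives P* = 111, Q* = 264.
Demand choke price (Qd = 0): P = 177.
CS = ½(177 − 111)(264) = 8712.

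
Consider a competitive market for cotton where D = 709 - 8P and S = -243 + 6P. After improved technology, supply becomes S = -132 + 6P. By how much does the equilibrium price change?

ΔP = -111/14

Original equilibrium: P* = 68, Q* = 165.
New equilibrium: 709 - 8P = -132 + 6P, so 841 = 14P and P' = 841/14; Q' = 709 − 8(841/14) = 1599/7.
Change in price: 841/14 − 68 = -111/14.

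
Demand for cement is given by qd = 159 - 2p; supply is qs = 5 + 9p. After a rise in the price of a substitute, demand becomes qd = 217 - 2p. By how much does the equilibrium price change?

Original equilibrium: p* = 14, q* = 131.
New equilibrium: 217 - 2p = 5 + 9p, so 212 = 11p and p' = 212/11; q' = 217 − 2(212/11) = 1963/11.
Change in price: 212/11 − 14 = 58/11.

Δp = 58/11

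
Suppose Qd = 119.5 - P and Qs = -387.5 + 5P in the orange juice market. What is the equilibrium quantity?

Set Qd = Qs: 119.5 - P = -387.5 + 5P.
507 = 6P, so P* = 84.5.
Q* = 119.5 − 1(84.5) = 35.

Q* = 35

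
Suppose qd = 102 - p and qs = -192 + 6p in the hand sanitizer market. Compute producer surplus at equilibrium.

Equilibrium: 102 - p = -192 + 6p gives p* = 42, q* = 60.
Supply starts at p = 32 (where qs = 0).
PS = ½(42 − 32)(60) = 300.

Producer surplus = 300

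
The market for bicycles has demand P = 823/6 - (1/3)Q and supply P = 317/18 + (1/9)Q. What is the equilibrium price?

P* = 47.5

Set the two price expressions equal: 823/6 - (1/3)Q = 317/18 + (1/9)Q.
1076/9 = (4/9)Q, so Q* = 269.
P* = 823/6 − (1/3)(269) = 47.5.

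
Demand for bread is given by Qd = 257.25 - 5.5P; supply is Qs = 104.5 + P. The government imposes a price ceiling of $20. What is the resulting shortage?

Equilibrium price would be P* = 23.5, so the ceiling at 20 binds.
At P = 20: Qd = 257.25 − 5.5(20) = 147.25, Qs = 104.5 + 1(20) = 124.5.
Shortage = 147.25 − 124.5 = 22.75.

Shortage = 22.75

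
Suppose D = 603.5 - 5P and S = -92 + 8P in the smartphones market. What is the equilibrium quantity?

Q* = 336

Set D = S: 603.5 - 5P = -92 + 8P.
695.5 = 13P, so P* = 53.5.
Q* = 603.5 − 5(53.5) = 336.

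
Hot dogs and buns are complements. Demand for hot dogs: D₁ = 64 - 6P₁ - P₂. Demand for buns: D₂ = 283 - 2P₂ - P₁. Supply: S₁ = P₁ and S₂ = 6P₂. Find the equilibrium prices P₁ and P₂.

P₁ = 229/55, P₂ = 1917/55

Market 1: 64 - 6P₁ - P₂ = P₁ → 7P₁ + P₂ = 64.
Market 2: 8P₂ + P₁ = 283.
Eliminating P₂: 8×(1) − 1×(2) gives 55P₁ = 229, so P₁ = 229/55.
Back-substitute into (2): P₂ = (283 − 1×229/55) / 8 = 1917/55.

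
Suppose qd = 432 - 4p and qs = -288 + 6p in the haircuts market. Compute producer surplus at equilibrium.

Producer surplus = 1728

Equilibrium: 432 - 4p = -288 + 6p gives p* = 72, q* = 144.
Supply starts at p = 48 (where qs = 0).
PS = ½(72 − 48)(144) = 1728.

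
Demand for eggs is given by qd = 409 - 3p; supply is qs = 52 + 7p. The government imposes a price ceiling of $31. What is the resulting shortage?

Shortage = 47

Equilibrium price would be p* = 35.7, so the ceiling at 31 binds.
At p = 31: qd = 409 − 3(31) = 316, qs = 52 + 7(31) = 269.
Shortage = 316 − 269 = 47.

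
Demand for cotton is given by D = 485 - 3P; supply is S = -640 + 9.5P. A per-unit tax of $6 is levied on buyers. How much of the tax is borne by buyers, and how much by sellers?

Pre-tax equilibrium: P* = 90, Q* = 215.
Tax on buyers shifts demand to D = 485 − 3(P + 6) = 467 - 3P.
467 - 3P = -640 + 9.5P gives seller price Ps = 88.56; buyers pay Pb = 88.56 + 6 = 94.56.
New quantity: Q = 485 − 3(94.56) = 201.32.
Buyer burden = 94.56 − 90 = 4.56; seller burden = 90 − 88.56 = 1.44.

Buyers bear $4.56, sellers bear $1.44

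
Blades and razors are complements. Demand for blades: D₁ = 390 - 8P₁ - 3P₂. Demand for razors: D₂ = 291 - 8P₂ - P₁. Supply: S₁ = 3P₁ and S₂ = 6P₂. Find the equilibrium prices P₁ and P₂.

Market 1: 390 - 8P₁ - 3P₂ = 3P₁ → 11P₁ + 3P₂ = 390.
Market 2: 14P₂ + P₁ = 291.
Eliminating P₂: 14×(1) − 3×(2) gives 151P₁ = 4587, so P₁ = 4587/151.
Back-substitute into (2): P₂ = (291 − 1×4587/151) / 14 = 2811/151.

P₁ = 4587/151, P₂ = 2811/151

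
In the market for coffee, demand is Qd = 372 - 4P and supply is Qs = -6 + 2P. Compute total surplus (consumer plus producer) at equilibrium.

Total surplus = 5400

Equilibrium: 372 - 4P = -6 + 2P gives P* = 63, Q* = 120.
Demand choke price: P = 93; supply starts at P = 3.
CS = ½(93 − 63)(120) = 1800; PS = ½(63 − 3)(120) = 3600.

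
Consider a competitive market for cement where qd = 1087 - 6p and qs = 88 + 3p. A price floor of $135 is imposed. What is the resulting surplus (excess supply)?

Equilibrium price would be p* = 111, so the floor at 135 binds.
At p = 135: qd = 277, qs = 493.
Surplus = 493 − 277 = 216.

Surplus = 216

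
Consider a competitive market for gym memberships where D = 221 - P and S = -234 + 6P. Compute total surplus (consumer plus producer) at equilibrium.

Total surplus = 14196

Equilibrium: 221 - P = -234 + 6P gives P* = 65, Q* = 156.
Demand choke price: P = 221; supply starts at P = 39.
CS = ½(221 − 65)(156) = 12168; PS = ½(65 − 39)(156) = 2028.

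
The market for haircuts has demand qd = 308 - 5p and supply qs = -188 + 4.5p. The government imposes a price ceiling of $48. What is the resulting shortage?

Equilibrium price would be p* = 992/19, so the ceiling at 48 binds.
At p = 48: qd = 308 − 5(48) = 68, qs = -188 + 4.5(48) = 28.
Shortage = 68 − 28 = 40.

Shortage = 40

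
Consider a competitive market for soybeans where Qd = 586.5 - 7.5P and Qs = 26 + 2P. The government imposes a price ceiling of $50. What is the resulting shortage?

Equilibrium price would be P* = 59, so the ceiling at 50 binds.
At P = 50: Qd = 586.5 − 7.5(50) = 211.5, Qs = 26 + 2(50) = 126.
Shortage = 211.5 − 126 = 85.5.

Shortage = 85.5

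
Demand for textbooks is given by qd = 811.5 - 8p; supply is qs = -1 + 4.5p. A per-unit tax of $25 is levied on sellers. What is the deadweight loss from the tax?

Deadweight loss = 900

Pre-tax equilibrium: p* = 65, q* = 291.5.
Tax on sellers shifts supply to qs = -1 + 4.5(p − 25) = -113.5 + 4.5p.
811.5 - 8p = -113.5 + 4.5p gives buyer price pb = 74; sellers receive ps = 74 − 25 = 49.
New quantity: q = 811.5 − 8(74) = 219.5.
DWL = ½ × 25 × (291.5 − 219.5) = 900.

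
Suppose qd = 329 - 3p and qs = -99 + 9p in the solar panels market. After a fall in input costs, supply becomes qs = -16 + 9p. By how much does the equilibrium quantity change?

Original equilibrium: p* = 107/3, q* = 222.
New equilibrium: 329 - 3p = -16 + 9p, so 345 = 12p and p' = 28.75; q' = 329 − 3(28.75) = 242.75.
Change in quantity: 242.75 − 222 = 20.75.

Δq = 20.75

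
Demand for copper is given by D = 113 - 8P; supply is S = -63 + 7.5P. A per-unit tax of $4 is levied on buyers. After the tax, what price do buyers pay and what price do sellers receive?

Pre-tax equilibrium: P* = 352/31, Q* = 687/31.
Tax on buyers shifts demand to D = 113 − 8(P + 4) = 81 - 8P.
81 - 8P = -63 + 7.5P gives seller price Ps = 288/31; buyers pay Pb = 288/31 + 4 = 412/31.
New quantity: Q = 113 − 8(412/31) = 207/31.

Buyers pay 412/31, sellers receive 288/31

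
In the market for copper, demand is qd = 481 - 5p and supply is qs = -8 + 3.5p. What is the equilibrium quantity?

Set qd = qs: 481 - 5p = -8 + 3.5p.
489 = 8.5p, so p* = 978/17.
q* = 481 − 5(978/17) = 3287/17.

q* = 3287/17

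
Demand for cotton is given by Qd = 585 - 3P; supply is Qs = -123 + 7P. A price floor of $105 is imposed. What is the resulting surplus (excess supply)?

Equilibrium price would be P* = 70.8, so the floor at 105 binds.
At P = 105: Qd = 270, Qs = 612.
Surplus = 612 − 270 = 342.

Surplus = 342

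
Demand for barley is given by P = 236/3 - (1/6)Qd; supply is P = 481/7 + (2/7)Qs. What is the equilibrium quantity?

Set the two price expressions equal: 236/3 - (1/6)Q = 481/7 + (2/7)Q.
209/21 = (19/42)Q, so Q* = 22.
P* = 236/3 − (1/6)(22) = 75.

Q* = 22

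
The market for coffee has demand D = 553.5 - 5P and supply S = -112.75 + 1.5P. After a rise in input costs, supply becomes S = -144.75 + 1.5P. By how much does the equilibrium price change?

Original equilibrium: P* = 102.5, Q* = 41.
New equilibrium: 553.5 - 5P = -144.75 + 1.5P, so 698.25 = 6.5P and P' = 2793/26; Q' = 553.5 − 5(2793/26) = 213/13.
Change in price: 2793/26 − 102.5 = 64/13.

ΔP = 64/13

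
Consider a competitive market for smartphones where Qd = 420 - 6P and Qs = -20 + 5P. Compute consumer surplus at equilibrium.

Equilibrium: 420 - 6P = -20 + 5P gives P* = 40, Q* = 180.
Demand choke price (Qd = 0): P = 70.
CS = ½(70 − 40)(180) = 2700.

Consumer surplus = 2700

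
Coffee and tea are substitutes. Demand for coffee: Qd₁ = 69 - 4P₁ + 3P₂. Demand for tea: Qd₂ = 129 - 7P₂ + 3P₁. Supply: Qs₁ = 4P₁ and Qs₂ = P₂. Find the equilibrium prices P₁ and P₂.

P₁ = 939/55, P₂ = 1239/55

Market 1: 69 - 4P₁ + 3P₂ = 4P₁ → 8P₁ - 3P₂ = 69.
Market 2: 8P₂ - 3P₁ = 129.
Eliminating P₂: 8×(1) + 3×(2) gives 55P₁ = 939, so P₁ = 939/55.
Back-substitute into (2): P₂ = (129 + 3×939/55) / 8 = 1239/55.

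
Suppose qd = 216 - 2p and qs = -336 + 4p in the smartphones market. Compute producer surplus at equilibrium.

Producer surplus = 128

Equilibrium: 216 - 2p = -336 + 4p gives p* = 92, q* = 32.
Supply starts at p = 84 (where qs = 0).
PS = ½(92 − 84)(32) = 128.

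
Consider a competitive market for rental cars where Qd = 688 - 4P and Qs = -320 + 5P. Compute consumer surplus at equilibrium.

Equilibrium: 688 - 4P = -320 + 5P gives P* = 112, Q* = 240.
Demand choke price (Qd = 0): P = 172.
CS = ½(172 − 112)(240) = 7200.

Consumer surplus = 7200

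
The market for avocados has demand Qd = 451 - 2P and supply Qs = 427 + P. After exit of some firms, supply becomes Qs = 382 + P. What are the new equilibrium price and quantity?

Original equilibrium: P* = 8, Q* = 435.
New equilibrium: 451 - 2P = 382 + P, so 69 = 3P and P' = 23; Q' = 451 − 2(23) = 405.

P' = 23, Q' = 405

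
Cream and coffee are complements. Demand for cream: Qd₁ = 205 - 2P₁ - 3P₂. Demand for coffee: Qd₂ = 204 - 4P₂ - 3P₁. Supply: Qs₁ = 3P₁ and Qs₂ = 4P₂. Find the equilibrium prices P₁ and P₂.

Market 1: 205 - 2P₁ - 3P₂ = 3P₁ → 5P₁ + 3P₂ = 205.
Market 2: 8P₂ + 3P₁ = 204.
Eliminating P₂: 8×(1) − 3×(2) gives 31P₁ = 1028, so P₁ = 1028/31.
Back-substitute into (2): P₂ = (204 − 3×1028/31) / 8 = 405/31.

P₁ = 1028/31, P₂ = 405/31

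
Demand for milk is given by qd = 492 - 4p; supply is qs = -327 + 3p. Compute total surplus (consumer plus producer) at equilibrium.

Equilibrium: 492 - 4p = -327 + 3p gives p* = 117, q* = 24.
Demand choke price: p = 123; supply starts at p = 109.
CS = ½(123 − 117)(24) = 72; PS = ½(117 − 109)(24) = 96.

Total surplus = 168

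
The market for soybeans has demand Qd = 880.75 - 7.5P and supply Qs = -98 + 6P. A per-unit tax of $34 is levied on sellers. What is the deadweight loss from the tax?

Pre-tax equilibrium: P* = 72.5, Q* = 337.
Tax on sellers shifts supply to Qs = -98 + 6(P − 34) = -302 + 6P.
880.75 - 7.5P = -302 + 6P gives buyer price Pb = 1577/18; sellers receive Ps = 1577/18 − 34 = 965/18.
New quantity: Q = 880.75 − 7.5(1577/18) = 671/3.
DWL = ½ × 34 × (337 − 671/3) = 5780/3.

Deadweight loss = 5780/3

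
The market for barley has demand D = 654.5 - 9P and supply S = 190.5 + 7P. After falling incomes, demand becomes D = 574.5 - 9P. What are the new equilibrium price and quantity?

P' = 24, Q' = 358.5

Original equilibrium: P* = 29, Q* = 393.5.
New equilibrium: 574.5 - 9P = 190.5 + 7P, so 384 = 16P and P' = 24; Q' = 574.5 − 9(24) = 358.5.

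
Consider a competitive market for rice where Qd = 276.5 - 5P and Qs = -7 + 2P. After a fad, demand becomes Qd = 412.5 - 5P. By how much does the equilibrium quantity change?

Original equilibrium: P* = 40.5, Q* = 74.
New equilibrium: 412.5 - 5P = -7 + 2P, so 419.5 = 7P and P' = 839/14; Q' = 412.5 − 5(839/14) = 790/7.
Change in quantity: 790/7 − 74 = 272/7.

ΔQ = 272/7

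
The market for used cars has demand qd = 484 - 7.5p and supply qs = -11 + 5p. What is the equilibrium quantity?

q* = 187

Set qd = qs: 484 - 7.5p = -11 + 5p.
495 = 12.5p, so p* = 39.6.
q* = 484 − 7.5(39.6) = 187.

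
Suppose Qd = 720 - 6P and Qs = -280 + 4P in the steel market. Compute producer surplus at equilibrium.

Equilibrium: 720 - 6P = -280 + 4P gives P* = 100, Q* = 120.
Supply starts at P = 70 (where Qs = 0).
PS = ½(100 − 70)(120) = 1800.

Producer surplus = 1800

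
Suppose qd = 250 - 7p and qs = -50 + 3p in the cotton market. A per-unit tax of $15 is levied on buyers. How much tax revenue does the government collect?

Tax revenue = 127.5

Pre-tax equilibrium: p* = 30, q* = 40.
Tax on buyers shifts demand to qd = 250 − 7(p + 15) = 145 - 7p.
145 - 7p = -50 + 3p gives seller price ps = 19.5; buyers pay pb = 19.5 + 15 = 34.5.
New quantity: q = 250 − 7(34.5) = 8.5.
Revenue = 15 × 8.5 = 127.5.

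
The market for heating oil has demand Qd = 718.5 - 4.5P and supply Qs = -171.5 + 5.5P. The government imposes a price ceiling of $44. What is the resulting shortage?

Shortage = 450

Equilibrium price would be P* = 89, so the ceiling at 44 binds.
At P = 44: Qd = 718.5 − 4.5(44) = 520.5, Qs = -171.5 + 5.5(44) = 70.5.
Shortage = 520.5 − 70.5 = 450.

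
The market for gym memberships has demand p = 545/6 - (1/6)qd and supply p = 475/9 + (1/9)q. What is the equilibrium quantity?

Set the two price expressions equal: 545/6 - (1/6)q = 475/9 + (1/9)q.
685/18 = (5/18)q, so q* = 137.
p* = 545/6 − (1/6)(137) = 68.

q* = 137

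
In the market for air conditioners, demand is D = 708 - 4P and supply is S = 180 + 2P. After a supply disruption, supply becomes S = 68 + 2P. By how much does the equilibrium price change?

ΔP = 56/3

Original equilibrium: P* = 88, Q* = 356.
New equilibrium: 708 - 4P = 68 + 2P, so 640 = 6P and P' = 320/3; Q' = 708 − 4(320/3) = 844/3.
Change in price: 320/3 − 88 = 56/3.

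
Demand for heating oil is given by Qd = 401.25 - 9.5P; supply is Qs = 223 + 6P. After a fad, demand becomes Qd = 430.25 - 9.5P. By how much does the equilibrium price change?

Original equilibrium: P* = 11.5, Q* = 292.
New equilibrium: 430.25 - 9.5P = 223 + 6P, so 207.25 = 15.5P and P' = 829/62; Q' = 430.25 − 9.5(829/62) = 9400/31.
Change in price: 829/62 − 11.5 = 58/31.

ΔP = 58/31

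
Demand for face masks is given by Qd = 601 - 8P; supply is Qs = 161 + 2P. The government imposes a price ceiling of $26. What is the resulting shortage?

Equilibrium price would be P* = 44, so the ceiling at 26 binds.
At P = 26: Qd = 601 − 8(26) = 393, Qs = 161 + 2(26) = 213.
Shortage = 393 − 213 = 180.

Shortage = 180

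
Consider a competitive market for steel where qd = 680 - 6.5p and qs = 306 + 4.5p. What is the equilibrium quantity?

Set qd = qs: 680 - 6.5p = 306 + 4.5p.
374 = 11p, so p* = 34.
q* = 680 − 6.5(34) = 459.

q* = 459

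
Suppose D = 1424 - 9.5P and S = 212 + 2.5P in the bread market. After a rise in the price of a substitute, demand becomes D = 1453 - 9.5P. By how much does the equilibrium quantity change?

ΔQ = 145/24

Original equilibrium: P* = 101, Q* = 464.5.
New equilibrium: 1453 - 9.5P = 212 + 2.5P, so 1241 = 12P and P' = 1241/12; Q' = 1453 − 9.5(1241/12) = 11293/24.
Change in quantity: 11293/24 − 464.5 = 145/24.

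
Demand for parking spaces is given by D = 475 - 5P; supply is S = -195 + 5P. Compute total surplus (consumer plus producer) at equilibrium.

Total surplus = 3920

Equilibrium: 475 - 5P = -195 + 5P gives P* = 67, Q* = 140.
Demand choke price: P = 95; supply starts at P = 39.
CS = ½(95 − 67)(140) = 1960; PS = ½(67 − 39)(140) = 1960.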